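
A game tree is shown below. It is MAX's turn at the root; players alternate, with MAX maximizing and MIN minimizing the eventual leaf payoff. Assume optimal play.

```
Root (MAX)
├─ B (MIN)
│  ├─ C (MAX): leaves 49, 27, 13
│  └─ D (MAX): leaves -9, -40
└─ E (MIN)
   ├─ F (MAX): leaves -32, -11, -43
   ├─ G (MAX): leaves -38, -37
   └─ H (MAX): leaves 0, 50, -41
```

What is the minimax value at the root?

C (MAX): max(49, 27, 13) = 49
D (MAX): max(-9, -40) = -9
B (MIN): min(49, -9) = -9
F (MAX): max(-32, -11, -43) = -11
G (MAX): max(-38, -37) = -37
H (MAX): max(0, 50, -41) = 50
E (MIN): min(-11, -37, 50) = -37
Root (MAX): max(-9, -37) = -9

-9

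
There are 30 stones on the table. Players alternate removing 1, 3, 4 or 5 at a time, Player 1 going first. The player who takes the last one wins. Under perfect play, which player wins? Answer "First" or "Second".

First

Compute winning (W) and losing (L) positions by backward induction:
i:   0  1  2  3  4  5  6  7  8  9 10 11 12 13 14 15 16 17 18 19 20 21 22 23 24 25 26 27 28 29 30
     L  W  L  W  W  W  W  W  L  W  L  W  W  W  W  W  L  W  L  W  W  W  W  W  L  W  L  W  W  W  W
Position 30 is W, so the first player wins.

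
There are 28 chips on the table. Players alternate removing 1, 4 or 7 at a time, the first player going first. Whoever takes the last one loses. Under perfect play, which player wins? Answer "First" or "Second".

First

Positions where the player to move wins (W) vs loses (L):
i:   0  1  2  3  4  5  6  7  8  9 10 11 12 13 14 15 16 17 18 19 20 21 22 23 24 25 26 27 28
     W  L  W  L  W  W  L  W  W  L  W  L  W  W  L  W  W  L  W  L  W  W  L  W  W  L  W  L  W
Position 28 is W, so the first player wins.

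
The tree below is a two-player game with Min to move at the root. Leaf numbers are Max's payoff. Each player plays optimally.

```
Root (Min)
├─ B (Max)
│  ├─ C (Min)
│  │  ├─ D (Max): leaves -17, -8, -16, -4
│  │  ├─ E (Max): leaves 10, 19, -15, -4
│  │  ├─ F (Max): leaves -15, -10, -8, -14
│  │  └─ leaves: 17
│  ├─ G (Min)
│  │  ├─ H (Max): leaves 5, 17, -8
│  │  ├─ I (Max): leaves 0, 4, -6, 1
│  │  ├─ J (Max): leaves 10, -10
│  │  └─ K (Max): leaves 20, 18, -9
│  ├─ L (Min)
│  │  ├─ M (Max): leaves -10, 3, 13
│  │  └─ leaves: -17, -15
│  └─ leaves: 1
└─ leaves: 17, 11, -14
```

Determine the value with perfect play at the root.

D (Max): max(-17, -8, -16, -4) = -4
E (Max): max(10, 19, -15, -4) = 19
F (Max): max(-15, -10, -8, -14) = -8
C (Min): min(-4, 19, -8, 17) = -8
H (Max): max(5, 17, -8) = 17
I (Max): max(0, 4, -6, 1) = 4
J (Max): max(10, -10) = 10
K (Max): max(20, 18, -9) = 20
G (Min): min(17, 4, 10, 20) = 4
M (Max): max(-10, 3, 13) = 13
L (Min): min(13, -17, -15) = -17
B (Max): max(-8, 4, -17, 1) = 4
Root (Min): min(4, 17, 11, -14) = -14

-14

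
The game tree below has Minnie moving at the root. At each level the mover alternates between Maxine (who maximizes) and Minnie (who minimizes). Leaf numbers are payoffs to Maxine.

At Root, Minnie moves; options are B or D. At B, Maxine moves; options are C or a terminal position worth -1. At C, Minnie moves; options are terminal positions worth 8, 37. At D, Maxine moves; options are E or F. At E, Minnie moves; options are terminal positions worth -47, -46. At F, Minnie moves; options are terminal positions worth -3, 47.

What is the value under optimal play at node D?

E: min(-47, -46) = -47
F: min(-3, 47) = -3
D: max(-47, -3) = -3

-3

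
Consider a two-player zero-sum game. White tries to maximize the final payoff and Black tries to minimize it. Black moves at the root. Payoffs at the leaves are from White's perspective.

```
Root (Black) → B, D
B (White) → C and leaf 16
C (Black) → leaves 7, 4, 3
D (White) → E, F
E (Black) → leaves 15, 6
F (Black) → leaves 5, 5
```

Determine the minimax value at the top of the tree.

6

C (Black): min(7, 4, 3) = 3
B (White): max(3, 16) = 16
E (Black): min(15, 6) = 6
F (Black): min(5, 5) = 5
D (White): max(6, 5) = 6
Root (Black): min(16, 6) = 6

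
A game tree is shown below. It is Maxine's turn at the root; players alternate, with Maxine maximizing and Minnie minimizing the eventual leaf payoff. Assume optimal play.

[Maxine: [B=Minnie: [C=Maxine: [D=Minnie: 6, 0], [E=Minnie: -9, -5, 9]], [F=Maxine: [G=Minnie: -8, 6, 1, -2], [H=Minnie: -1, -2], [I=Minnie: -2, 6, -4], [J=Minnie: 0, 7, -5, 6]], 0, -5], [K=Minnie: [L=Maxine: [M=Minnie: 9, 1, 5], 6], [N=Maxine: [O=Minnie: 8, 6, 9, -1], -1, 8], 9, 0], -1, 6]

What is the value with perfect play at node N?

O: min(8, 6, 9, -1) = -1
N: max(-1, -1, 8) = 8

8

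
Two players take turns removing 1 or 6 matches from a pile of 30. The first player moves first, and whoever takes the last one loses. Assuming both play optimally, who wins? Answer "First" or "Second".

Compute winning (W) and losing (L) positions by backward induction:
i:   0  1  2  3  4  5  6  7  8  9 10 11 12 13 14 15 16 17 18 19 20 21 22 23 24 25 26 27 28 29 30
     W  L  W  L  W  L  W  W  L  W  L  W  L  W  W  L  W  L  W  L  W  W  L  W  L  W  L  W  W  L  W
Position 30 is W, so the first player wins.

First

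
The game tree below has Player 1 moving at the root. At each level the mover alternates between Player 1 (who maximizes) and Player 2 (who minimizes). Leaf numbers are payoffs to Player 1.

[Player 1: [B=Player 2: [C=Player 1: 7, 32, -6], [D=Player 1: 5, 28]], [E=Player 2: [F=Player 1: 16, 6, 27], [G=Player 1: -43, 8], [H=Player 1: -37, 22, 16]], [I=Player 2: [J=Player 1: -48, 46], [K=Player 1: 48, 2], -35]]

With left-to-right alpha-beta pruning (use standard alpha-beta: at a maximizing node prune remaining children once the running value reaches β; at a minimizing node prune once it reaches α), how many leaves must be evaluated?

12

C [α=-∞,β=+∞]: v=32
D [α=-∞,β=32]: v=28
B [α=-∞,β=+∞]: v=28
F [α=28,β=+∞]: v=27
E [α=28,β=+∞]: v=27 after child 1 ≤ α → α-cutoff, skip 2
J [α=28,β=+∞]: v=46
K [α=28,β=46]: v=48 after child 1 ≥ β → β-cutoff, skip 1
I [α=28,β=+∞]: v=-35
Root [α=-∞,β=+∞]: v=28
Leaves evaluated: 12 of 18.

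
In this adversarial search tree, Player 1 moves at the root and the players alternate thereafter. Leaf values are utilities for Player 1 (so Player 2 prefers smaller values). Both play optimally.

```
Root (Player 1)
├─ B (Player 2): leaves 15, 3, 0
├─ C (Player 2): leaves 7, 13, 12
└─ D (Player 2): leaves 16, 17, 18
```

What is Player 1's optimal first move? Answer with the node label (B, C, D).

D

B (Player 2): min(15, 3, 0) = 0
C (Player 2): min(7, 13, 12) = 7
D (Player 2): min(16, 17, 18) = 16
Root (Player 1): max(0, 7, 16) = 16
Player 1 picks the child with the highest value: D (value 16).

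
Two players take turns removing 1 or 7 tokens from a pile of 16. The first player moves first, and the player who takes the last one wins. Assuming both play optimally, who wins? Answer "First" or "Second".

Second

Positions where the player to move wins (W) vs loses (L):
i:   0  1  2  3  4  5  6  7  8  9 10 11 12 13 14 15 16
     L  W  L  W  L  W  L  W  L  W  L  W  L  W  L  W  L
Position 16 is L, so the second player wins.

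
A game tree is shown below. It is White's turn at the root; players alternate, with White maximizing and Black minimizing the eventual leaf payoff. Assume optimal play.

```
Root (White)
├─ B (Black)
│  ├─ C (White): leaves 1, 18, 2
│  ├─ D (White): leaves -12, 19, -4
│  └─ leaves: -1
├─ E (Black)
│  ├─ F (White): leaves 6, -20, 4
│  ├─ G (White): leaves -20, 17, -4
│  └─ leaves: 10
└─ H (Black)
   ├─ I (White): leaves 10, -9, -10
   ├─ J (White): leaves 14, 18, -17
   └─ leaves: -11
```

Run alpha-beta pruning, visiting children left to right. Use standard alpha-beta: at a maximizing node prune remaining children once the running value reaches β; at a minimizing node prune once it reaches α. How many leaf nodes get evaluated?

C [α=-∞,β=+∞]: v=18
D [α=-∞,β=18]: v=19 after child 2 ≥ β → β-cutoff, skip 1
B [α=-∞,β=+∞]: v=-1
F [α=-1,β=+∞]: v=6
G [α=-1,β=6]: v=17 after child 2 ≥ β → β-cutoff, skip 1
E [α=-1,β=+∞]: v=6
I [α=6,β=+∞]: v=10
J [α=6,β=10]: v=14 after child 1 ≥ β → β-cutoff, skip 2
H [α=6,β=+∞]: v=-11
Root [α=-∞,β=+∞]: v=6
Leaves evaluated: 17 of 21.

17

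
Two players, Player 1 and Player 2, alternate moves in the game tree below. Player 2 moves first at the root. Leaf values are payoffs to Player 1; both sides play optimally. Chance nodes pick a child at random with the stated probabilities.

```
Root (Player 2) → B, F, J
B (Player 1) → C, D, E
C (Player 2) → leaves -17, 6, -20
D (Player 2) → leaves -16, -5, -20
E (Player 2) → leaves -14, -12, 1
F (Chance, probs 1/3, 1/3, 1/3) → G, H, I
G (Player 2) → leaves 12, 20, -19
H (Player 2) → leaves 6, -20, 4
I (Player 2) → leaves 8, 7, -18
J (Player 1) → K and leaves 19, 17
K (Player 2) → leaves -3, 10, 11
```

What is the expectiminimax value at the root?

C (Player 2): min(-17, 6, -20) = -20
D (Player 2): min(-16, -5, -20) = -20
E (Player 2): min(-14, -12, 1) = -14
B (Player 1): max(-20, -20, -14) = -14
G (Player 2): min(12, 20, -19) = -19
H (Player 2): min(6, -20, 4) = -20
I (Player 2): min(8, 7, -18) = -18
F (Chance): 1/3·-19 + 1/3·-20 + 1/3·-18 = -19
K (Player 2): min(-3, 10, 11) = -3
J (Player 1): max(-3, 19, 17) = 19
Root (Player 2): min(-14, -19, 19) = -19

-19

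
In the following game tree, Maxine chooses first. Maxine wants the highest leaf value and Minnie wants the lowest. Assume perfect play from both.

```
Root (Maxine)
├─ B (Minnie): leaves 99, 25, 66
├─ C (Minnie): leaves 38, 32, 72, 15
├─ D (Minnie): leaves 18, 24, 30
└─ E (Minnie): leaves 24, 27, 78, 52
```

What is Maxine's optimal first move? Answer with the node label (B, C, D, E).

B

B (Minnie): min(99, 25, 66) = 25
C (Minnie): min(38, 32, 72, 15) = 15
D (Minnie): min(18, 24, 30) = 18
E (Minnie): min(24, 27, 78, 52) = 24
Root (Maxine): max(25, 15, 18, 24) = 25
Maxine picks the child with the highest value: B (value 25).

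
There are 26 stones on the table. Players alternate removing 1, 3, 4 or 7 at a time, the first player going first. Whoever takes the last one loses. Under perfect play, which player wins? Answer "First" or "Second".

i:   0  1  2  3  4  5  6  7  8  9 10 11 12 13 14 15 16 17 18 19 20 21 22 23 24 25 26
     W  L  W  L  W  W  W  W  W  L  W  L  W  W  W  W  W  L  W  L  W  W  W  W  W  L  W
Position 26 is W, so the first player wins.

First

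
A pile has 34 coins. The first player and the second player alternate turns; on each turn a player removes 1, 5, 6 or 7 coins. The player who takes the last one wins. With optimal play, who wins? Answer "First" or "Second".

First

Mark each pile size as W (mover wins) or L (mover loses):
i:   0  1  2  3  4  5  6  7  8  9 10 11 12 13 14 15 16 17 18 19 20 21 22 23 24 25 26 27 28 29 30 31 32 33 34
     L  W  L  W  L  W  W  W  W  W  W  W  L  W  L  W  L  W  W  W  W  W  W  W  L  W  L  W  L  W  W  W  W  W  W
Position 34 is W, so the first player wins.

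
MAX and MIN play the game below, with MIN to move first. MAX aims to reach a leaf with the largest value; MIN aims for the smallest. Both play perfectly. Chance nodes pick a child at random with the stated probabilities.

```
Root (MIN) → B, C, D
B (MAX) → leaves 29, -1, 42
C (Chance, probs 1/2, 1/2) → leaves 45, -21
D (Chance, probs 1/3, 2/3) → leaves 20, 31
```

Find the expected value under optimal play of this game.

B (MAX): max(29, -1, 42) = 42
C (Chance): 1/2·45 + 1/2·-21 = 12
D (Chance): 1/3·20 + 2/3·31 = 27.33
Root (MIN): min(42, 12, 27.33) = 12

12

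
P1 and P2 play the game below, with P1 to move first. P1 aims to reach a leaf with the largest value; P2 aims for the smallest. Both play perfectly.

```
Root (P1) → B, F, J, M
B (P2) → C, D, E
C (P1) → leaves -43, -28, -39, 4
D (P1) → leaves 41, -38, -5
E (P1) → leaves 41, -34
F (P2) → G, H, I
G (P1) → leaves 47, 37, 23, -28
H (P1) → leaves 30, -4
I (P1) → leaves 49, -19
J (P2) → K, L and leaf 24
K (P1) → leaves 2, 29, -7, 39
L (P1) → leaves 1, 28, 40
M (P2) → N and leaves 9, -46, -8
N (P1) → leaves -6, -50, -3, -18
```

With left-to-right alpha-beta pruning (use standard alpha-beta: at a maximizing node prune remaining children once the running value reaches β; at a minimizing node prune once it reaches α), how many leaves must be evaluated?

25

C [α=-∞,β=+∞]: v=4
D [α=-∞,β=4]: v=41 after child 1 ≥ β → β-cutoff, skip 2
E [α=-∞,β=4]: v=41 after child 1 ≥ β → β-cutoff, skip 1
B [α=-∞,β=+∞]: v=4
G [α=4,β=+∞]: v=47
H [α=4,β=47]: v=30
I [α=4,β=30]: v=49 after child 1 ≥ β → β-cutoff, skip 1
F [α=4,β=+∞]: v=30
K [α=30,β=+∞]: v=39
L [α=30,β=39]: v=40
J [α=30,β=+∞]: v=24
N [α=30,β=+∞]: v=-3
M [α=30,β=+∞]: v=-3 after child 1 ≤ α → α-cutoff, skip 3
Root [α=-∞,β=+∞]: v=30
Leaves evaluated: 25 of 32.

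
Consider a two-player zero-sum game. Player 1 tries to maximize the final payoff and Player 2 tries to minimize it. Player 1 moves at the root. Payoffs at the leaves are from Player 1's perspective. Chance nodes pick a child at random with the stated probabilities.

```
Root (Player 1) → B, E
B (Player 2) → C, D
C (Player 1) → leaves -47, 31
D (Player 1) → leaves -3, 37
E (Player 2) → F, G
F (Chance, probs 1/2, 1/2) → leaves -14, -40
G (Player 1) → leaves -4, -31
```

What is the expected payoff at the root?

C (Player 1): max(-47, 31) = 31
D (Player 1): max(-3, 37) = 37
B (Player 2): min(31, 37) = 31
F (Chance): 1/2·-14 + 1/2·-40 = -27
G (Player 1): max(-4, -31) = -4
E (Player 2): min(-27, -4) = -27
Root (Player 1): max(31, -27) = 31

31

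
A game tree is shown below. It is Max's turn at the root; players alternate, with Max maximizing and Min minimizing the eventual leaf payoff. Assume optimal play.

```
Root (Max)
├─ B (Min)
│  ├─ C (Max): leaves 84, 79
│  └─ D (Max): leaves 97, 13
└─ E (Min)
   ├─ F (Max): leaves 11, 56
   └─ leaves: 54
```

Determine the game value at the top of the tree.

84

C (Max): max(84, 79) = 84
D (Max): max(97, 13) = 97
B (Min): min(84, 97) = 84
F (Max): max(11, 56) = 56
E (Min): min(56, 54) = 54
Root (Max): max(84, 54) = 84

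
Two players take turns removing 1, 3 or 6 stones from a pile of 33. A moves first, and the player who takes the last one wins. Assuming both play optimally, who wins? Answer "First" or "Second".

Compute winning (W) and losing (L) positions by backward induction:
i:   0  1  2  3  4  5  6  7  8  9 10 11 12 13 14 15 16 17 18 19 20 21 22 23 24 25 26 27 28 29 30 31 32 33
     L  W  L  W  L  W  W  W  W  L  W  L  W  L  W  W  W  W  L  W  L  W  L  W  W  W  W  L  W  L  W  L  W  W
Position 33 is W, so the first player wins.

First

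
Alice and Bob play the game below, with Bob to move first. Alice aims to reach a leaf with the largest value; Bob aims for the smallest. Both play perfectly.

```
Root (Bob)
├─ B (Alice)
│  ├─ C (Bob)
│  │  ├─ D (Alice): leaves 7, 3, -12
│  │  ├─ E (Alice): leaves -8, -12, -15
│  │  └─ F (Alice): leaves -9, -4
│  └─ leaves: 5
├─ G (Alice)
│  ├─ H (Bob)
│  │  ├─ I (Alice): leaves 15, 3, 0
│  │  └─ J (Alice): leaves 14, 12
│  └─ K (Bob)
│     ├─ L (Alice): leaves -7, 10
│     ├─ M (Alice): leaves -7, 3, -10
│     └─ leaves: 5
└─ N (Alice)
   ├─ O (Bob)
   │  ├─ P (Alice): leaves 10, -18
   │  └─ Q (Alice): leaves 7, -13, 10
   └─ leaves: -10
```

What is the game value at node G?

14

I: max(15, 3, 0) = 15
J: max(14, 12) = 14
H: min(15, 14) = 14
L: max(-7, 10) = 10
M: max(-7, 3, -10) = 3
K: min(10, 3, 5) = 3
G: max(14, 3) = 14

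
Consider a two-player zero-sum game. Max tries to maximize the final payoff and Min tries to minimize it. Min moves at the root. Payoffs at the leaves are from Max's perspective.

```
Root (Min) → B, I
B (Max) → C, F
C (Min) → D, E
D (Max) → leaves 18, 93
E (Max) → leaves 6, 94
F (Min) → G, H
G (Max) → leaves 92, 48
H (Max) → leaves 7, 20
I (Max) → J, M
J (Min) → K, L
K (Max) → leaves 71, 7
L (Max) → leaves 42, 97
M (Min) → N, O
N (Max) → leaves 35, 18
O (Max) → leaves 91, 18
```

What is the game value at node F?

20

G: max(92, 48) = 92
H: max(7, 20) = 20
F: min(92, 20) = 20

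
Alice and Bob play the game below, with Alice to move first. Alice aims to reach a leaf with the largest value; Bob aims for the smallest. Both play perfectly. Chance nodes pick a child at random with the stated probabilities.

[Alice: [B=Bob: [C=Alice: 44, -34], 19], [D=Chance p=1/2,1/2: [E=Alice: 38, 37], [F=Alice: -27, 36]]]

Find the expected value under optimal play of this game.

37

C (Alice): max(44, -34) = 44
B (Bob): min(44, 19) = 19
E (Alice): max(38, 37) = 38
F (Alice): max(-27, 36) = 36
D (Chance): 1/2·38 + 1/2·36 = 37
Root (Alice): max(19, 37) = 37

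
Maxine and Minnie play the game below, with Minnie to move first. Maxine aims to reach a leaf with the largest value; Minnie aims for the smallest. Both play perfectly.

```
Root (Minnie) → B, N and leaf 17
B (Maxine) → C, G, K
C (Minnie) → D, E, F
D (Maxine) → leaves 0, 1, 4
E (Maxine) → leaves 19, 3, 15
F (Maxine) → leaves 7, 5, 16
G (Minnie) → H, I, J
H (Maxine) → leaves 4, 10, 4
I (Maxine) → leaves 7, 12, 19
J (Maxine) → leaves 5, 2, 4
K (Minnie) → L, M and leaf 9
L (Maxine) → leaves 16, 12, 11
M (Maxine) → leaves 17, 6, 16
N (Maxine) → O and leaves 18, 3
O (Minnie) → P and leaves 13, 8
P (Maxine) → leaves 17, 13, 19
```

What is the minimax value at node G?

5

H: max(4, 10, 4) = 10
I: max(7, 12, 19) = 19
J: max(5, 2, 4) = 5
G: min(10, 19, 5) = 5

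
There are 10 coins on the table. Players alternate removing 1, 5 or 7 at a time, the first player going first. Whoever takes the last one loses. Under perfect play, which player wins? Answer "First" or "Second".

First

Mark each pile size as W (mover wins) or L (mover loses):
i:   0  1  2  3  4  5  6  7  8  9 10
     W  L  W  L  W  L  W  L  W  L  W
Position 10 is W, so the first player wins.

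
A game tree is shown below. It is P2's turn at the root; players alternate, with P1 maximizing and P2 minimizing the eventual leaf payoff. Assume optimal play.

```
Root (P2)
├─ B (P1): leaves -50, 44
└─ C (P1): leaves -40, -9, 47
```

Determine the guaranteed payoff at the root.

44

B (P1): max(-50, 44) = 44
C (P1): max(-40, -9, 47) = 47
Root (P2): min(44, 47) = 44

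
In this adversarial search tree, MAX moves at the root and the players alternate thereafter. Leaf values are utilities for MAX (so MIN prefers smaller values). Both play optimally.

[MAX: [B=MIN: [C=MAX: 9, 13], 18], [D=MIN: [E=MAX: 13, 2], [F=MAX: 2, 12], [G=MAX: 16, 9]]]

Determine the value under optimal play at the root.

13

C (MAX): max(9, 13) = 13
B (MIN): min(13, 18) = 13
E (MAX): max(13, 2) = 13
F (MAX): max(2, 12) = 12
G (MAX): max(16, 9) = 16
D (MIN): min(13, 12, 16) = 12
Root (MAX): max(13, 12) = 13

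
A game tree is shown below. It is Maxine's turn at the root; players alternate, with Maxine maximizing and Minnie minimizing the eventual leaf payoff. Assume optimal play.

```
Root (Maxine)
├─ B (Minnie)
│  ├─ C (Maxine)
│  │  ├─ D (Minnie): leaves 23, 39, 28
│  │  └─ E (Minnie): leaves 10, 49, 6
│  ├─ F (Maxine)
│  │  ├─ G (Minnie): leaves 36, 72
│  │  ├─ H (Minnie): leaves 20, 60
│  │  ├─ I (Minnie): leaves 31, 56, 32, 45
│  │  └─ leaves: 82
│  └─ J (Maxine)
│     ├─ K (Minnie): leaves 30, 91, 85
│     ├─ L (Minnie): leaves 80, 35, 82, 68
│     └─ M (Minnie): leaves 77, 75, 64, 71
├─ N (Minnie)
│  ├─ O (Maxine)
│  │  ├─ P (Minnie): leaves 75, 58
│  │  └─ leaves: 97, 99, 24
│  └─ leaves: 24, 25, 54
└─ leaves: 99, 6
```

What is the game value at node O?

99

P: min(75, 58) = 58
O: max(58, 97, 99, 24) = 99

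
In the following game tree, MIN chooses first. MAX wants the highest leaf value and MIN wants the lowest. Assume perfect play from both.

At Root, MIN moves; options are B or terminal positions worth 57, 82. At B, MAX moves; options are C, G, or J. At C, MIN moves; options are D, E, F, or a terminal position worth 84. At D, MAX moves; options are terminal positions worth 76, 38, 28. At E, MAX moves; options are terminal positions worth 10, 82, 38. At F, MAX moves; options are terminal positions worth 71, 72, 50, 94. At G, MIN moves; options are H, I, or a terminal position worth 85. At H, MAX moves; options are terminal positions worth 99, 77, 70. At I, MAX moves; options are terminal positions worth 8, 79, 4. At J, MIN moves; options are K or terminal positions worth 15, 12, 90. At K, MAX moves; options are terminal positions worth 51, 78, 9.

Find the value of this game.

57

D (MAX): max(76, 38, 28) = 76
E (MAX): max(10, 82, 38) = 82
F (MAX): max(71, 72, 50, 94) = 94
C (MIN): min(76, 82, 94, 84) = 76
H (MAX): max(99, 77, 70) = 99
I (MAX): max(8, 79, 4) = 79
G (MIN): min(99, 79, 85) = 79
K (MAX): max(51, 78, 9) = 78
J (MIN): min(78, 15, 12, 90) = 12
B (MAX): max(76, 79, 12) = 79
Root (MIN): min(79, 57, 82) = 57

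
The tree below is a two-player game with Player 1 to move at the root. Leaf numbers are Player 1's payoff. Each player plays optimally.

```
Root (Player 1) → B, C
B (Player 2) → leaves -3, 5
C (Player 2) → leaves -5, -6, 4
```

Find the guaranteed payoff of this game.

B (Player 2): min(-3, 5) = -3
C (Player 2): min(-5, -6, 4) = -6
Root (Player 1): max(-3, -6) = -3

-3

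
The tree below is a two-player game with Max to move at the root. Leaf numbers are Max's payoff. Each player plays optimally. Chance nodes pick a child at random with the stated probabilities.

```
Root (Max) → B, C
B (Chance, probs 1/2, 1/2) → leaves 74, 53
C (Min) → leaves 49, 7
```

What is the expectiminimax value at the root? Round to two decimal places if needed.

63.5

B (Chance): 1/2·74 + 1/2·53 = 63.5
C (Min): min(49, 7) = 7
Root (Max): max(63.5, 7) = 63.5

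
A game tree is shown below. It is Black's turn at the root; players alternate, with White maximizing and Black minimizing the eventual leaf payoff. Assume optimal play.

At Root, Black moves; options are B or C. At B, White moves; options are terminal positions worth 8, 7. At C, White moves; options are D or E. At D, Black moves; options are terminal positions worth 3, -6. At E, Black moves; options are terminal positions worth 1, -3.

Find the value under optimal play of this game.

-3

B (White): max(8, 7) = 8
D (Black): min(3, -6) = -6
E (Black): min(1, -3) = -3
C (White): max(-6, -3) = -3
Root (Black): min(8, -3) = -3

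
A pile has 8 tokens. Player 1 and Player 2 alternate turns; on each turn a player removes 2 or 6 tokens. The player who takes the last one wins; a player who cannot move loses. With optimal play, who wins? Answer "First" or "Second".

Positions where the player to move wins (W) vs loses (L):
i:   0  1  2  3  4  5  6  7  8
     L  L  W  W  L  L  W  W  L
Position 8 is L, so the second player wins.

Second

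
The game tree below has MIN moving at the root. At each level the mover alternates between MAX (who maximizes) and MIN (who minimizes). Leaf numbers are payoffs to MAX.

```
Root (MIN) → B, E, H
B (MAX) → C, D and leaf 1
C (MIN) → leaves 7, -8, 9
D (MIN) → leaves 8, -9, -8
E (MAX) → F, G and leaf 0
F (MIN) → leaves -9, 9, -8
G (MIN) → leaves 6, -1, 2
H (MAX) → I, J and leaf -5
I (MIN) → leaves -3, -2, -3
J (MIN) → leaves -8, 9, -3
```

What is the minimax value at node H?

-3

I: min(-3, -2, -3) = -3
J: min(-8, 9, -3) = -8
H: max(-3, -8, -5) = -3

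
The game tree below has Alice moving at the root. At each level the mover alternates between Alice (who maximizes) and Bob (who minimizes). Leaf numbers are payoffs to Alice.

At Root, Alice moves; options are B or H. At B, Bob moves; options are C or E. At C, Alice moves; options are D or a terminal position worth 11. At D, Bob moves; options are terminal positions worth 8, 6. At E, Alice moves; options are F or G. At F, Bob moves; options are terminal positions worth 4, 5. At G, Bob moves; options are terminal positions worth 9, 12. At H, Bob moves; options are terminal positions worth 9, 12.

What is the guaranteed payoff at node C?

D: min(8, 6) = 6
C: max(6, 11) = 11

11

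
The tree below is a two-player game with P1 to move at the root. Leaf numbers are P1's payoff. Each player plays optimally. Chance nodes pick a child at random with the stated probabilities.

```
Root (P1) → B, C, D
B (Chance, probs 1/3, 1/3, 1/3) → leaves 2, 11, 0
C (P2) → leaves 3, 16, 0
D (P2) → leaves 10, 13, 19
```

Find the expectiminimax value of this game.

10

B (Chance): 1/3·2 + 1/3·11 + 1/3·0 = 4.33
C (P2): min(3, 16, 0) = 0
D (P2): min(10, 13, 19) = 10
Root (P1): max(4.33, 0, 10) = 10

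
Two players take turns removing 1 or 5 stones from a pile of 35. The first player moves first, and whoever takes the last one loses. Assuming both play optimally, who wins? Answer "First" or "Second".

Second

Positions where the player to move wins (W) vs loses (L):
i:   0  1  2  3  4  5  6  7  8  9 10 11 12 13 14 15 16 17 18 19 20 21 22 23 24 25 26 27 28 29 30 31 32 33 34 35
     W  L  W  L  W  L  W  L  W  L  W  L  W  L  W  L  W  L  W  L  W  L  W  L  W  L  W  L  W  L  W  L  W  L  W  L
Position 35 is L, so the second player wins.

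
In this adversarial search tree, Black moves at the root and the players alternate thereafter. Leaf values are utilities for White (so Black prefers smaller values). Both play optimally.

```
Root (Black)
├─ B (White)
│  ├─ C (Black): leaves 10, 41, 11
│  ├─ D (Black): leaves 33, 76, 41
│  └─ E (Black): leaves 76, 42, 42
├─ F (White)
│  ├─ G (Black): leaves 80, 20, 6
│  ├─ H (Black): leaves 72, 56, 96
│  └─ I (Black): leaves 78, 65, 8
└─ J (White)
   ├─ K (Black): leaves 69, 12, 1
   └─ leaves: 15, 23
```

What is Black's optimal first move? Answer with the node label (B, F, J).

J

C (Black): min(10, 41, 11) = 10
D (Black): min(33, 76, 41) = 33
E (Black): min(76, 42, 42) = 42
B (White): max(10, 33, 42) = 42
G (Black): min(80, 20, 6) = 6
H (Black): min(72, 56, 96) = 56
I (Black): min(78, 65, 8) = 8
F (White): max(6, 56, 8) = 56
K (Black): min(69, 12, 1) = 1
J (White): max(1, 15, 23) = 23
Root (Black): min(42, 56, 23) = 23
Black picks the child with the lowest value: J (value 23).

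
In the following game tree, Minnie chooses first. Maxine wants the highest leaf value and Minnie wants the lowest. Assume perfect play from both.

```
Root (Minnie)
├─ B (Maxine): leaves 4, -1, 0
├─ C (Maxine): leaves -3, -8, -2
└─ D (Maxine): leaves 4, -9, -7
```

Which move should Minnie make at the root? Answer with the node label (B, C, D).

C

B (Maxine): max(4, -1, 0) = 4
C (Maxine): max(-3, -8, -2) = -2
D (Maxine): max(4, -9, -7) = 4
Root (Minnie): min(4, -2, 4) = -2
Minnie picks the child with the lowest value: C (value -2).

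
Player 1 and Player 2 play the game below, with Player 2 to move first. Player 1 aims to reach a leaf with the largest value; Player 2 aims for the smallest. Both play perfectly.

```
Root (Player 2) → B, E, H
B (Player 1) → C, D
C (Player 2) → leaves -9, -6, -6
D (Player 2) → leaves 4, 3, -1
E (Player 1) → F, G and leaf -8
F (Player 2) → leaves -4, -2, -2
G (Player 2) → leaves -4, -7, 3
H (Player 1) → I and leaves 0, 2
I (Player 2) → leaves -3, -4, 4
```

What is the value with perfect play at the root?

-4

C (Player 2): min(-9, -6, -6) = -9
D (Player 2): min(4, 3, -1) = -1
B (Player 1): max(-9, -1) = -1
F (Player 2): min(-4, -2, -2) = -4
G (Player 2): min(-4, -7, 3) = -7
E (Player 1): max(-4, -7, -8) = -4
I (Player 2): min(-3, -4, 4) = -4
H (Player 1): max(-4, 0, 2) = 2
Root (Player 2): min(-1, -4, 2) = -4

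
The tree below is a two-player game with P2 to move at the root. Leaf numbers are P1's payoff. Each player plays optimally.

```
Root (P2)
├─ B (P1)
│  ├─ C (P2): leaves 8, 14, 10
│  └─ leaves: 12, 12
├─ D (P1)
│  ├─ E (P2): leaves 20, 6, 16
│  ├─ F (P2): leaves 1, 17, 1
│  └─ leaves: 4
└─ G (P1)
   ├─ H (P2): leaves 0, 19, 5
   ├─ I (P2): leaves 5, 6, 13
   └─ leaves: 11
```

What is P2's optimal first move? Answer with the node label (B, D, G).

D

C (P2): min(8, 14, 10) = 8
B (P1): max(8, 12, 12) = 12
E (P2): min(20, 6, 16) = 6
F (P2): min(1, 17, 1) = 1
D (P1): max(6, 1, 4) = 6
H (P2): min(0, 19, 5) = 0
I (P2): min(5, 6, 13) = 5
G (P1): max(0, 5, 11) = 11
Root (P2): min(12, 6, 11) = 6
P2 picks the child with the lowest value: D (value 6).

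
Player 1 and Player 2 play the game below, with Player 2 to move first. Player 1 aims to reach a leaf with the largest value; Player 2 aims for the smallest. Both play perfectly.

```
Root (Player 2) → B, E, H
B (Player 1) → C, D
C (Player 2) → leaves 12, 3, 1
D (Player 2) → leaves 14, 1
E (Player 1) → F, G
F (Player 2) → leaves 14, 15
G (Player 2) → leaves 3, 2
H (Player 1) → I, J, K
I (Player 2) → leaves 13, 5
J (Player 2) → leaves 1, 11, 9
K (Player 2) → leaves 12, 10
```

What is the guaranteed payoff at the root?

C (Player 2): min(12, 3, 1) = 1
D (Player 2): min(14, 1) = 1
B (Player 1): max(1, 1) = 1
F (Player 2): min(14, 15) = 14
G (Player 2): min(3, 2) = 2
E (Player 1): max(14, 2) = 14
I (Player 2): min(13, 5) = 5
J (Player 2): min(1, 11, 9) = 1
K (Player 2): min(12, 10) = 10
H (Player 1): max(5, 1, 10) = 10
Root (Player 2): min(1, 14, 10) = 1

1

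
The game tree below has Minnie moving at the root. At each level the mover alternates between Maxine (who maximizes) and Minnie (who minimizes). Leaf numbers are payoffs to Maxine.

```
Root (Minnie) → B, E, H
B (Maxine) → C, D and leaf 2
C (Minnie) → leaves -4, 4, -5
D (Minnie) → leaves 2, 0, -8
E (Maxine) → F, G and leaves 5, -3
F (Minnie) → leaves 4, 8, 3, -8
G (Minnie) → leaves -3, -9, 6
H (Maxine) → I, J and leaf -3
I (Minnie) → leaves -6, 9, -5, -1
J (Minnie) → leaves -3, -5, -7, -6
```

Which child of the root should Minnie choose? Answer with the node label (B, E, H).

H

C (Minnie): min(-4, 4, -5) = -5
D (Minnie): min(2, 0, -8) = -8
B (Maxine): max(-5, -8, 2) = 2
F (Minnie): min(4, 8, 3, -8) = -8
G (Minnie): min(-3, -9, 6) = -9
E (Maxine): max(-8, -9, 5, -3) = 5
I (Minnie): min(-6, 9, -5, -1) = -6
J (Minnie): min(-3, -5, -7, -6) = -7
H (Maxine): max(-6, -7, -3) = -3
Root (Minnie): min(2, 5, -3) = -3
Minnie picks the child with the lowest value: H (value -3).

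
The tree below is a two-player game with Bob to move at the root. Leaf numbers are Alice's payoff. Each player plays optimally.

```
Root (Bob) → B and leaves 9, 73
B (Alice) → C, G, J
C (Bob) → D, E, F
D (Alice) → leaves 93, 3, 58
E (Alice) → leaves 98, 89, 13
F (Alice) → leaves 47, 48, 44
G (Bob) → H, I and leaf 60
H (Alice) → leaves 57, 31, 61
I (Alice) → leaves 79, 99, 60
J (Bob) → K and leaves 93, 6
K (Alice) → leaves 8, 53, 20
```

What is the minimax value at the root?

D (Alice): max(93, 3, 58) = 93
E (Alice): max(98, 89, 13) = 98
F (Alice): max(47, 48, 44) = 48
C (Bob): min(93, 98, 48) = 48
H (Alice): max(57, 31, 61) = 61
I (Alice): max(79, 99, 60) = 99
G (Bob): min(61, 99, 60) = 60
K (Alice): max(8, 53, 20) = 53
J (Bob): min(53, 93, 6) = 6
B (Alice): max(48, 60, 6) = 60
Root (Bob): min(60, 9, 73) = 9

9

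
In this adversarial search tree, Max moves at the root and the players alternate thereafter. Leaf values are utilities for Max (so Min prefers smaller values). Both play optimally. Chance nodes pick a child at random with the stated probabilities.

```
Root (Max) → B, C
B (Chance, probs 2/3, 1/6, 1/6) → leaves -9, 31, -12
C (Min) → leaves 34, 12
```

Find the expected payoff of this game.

B (Chance): 2/3·-9 + 1/6·31 + 1/6·-12 = -2.83
C (Min): min(34, 12) = 12
Root (Max): max(-2.83, 12) = 12

12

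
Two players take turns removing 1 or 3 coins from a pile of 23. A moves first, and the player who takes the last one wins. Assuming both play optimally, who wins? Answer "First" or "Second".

First

Positions where the player to move wins (W) vs loses (L):
i:   0  1  2  3  4  5  6  7  8  9 10 11 12 13 14 15 16 17 18 19 20 21 22 23
     L  W  L  W  L  W  L  W  L  W  L  W  L  W  L  W  L  W  L  W  L  W  L  W
Position 23 is W, so the first player wins.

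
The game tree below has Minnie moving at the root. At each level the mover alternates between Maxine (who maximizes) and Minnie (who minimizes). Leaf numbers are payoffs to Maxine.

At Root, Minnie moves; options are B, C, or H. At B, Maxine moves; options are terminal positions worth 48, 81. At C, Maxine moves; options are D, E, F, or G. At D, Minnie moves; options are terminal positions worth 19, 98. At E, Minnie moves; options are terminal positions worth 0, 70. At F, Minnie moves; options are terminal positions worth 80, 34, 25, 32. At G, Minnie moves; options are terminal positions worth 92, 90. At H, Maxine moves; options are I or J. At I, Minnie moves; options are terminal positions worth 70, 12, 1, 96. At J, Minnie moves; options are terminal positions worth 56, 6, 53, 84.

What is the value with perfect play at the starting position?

B (Maxine): max(48, 81) = 81
D (Minnie): min(19, 98) = 19
E (Minnie): min(0, 70) = 0
F (Minnie): min(80, 34, 25, 32) = 25
G (Minnie): min(92, 90) = 90
C (Maxine): max(19, 0, 25, 90) = 90
I (Minnie): min(70, 12, 1, 96) = 1
J (Minnie): min(56, 6, 53, 84) = 6
H (Maxine): max(1, 6) = 6
Root (Minnie): min(81, 90, 6) = 6

6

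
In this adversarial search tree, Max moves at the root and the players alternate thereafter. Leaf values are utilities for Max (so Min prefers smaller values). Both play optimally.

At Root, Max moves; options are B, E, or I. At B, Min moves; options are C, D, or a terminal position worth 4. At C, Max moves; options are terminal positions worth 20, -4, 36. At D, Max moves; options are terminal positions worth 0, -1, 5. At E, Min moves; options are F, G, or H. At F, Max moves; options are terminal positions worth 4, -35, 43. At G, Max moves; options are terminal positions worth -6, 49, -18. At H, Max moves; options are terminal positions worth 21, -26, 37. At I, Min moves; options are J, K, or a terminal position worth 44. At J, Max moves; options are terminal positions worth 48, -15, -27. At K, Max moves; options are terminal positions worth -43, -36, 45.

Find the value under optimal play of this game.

C (Max): max(20, -4, 36) = 36
D (Max): max(0, -1, 5) = 5
B (Min): min(36, 5, 4) = 4
F (Max): max(4, -35, 43) = 43
G (Max): max(-6, 49, -18) = 49
H (Max): max(21, -26, 37) = 37
E (Min): min(43, 49, 37) = 37
J (Max): max(48, -15, -27) = 48
K (Max): max(-43, -36, 45) = 45
I (Min): min(48, 45, 44) = 44
Root (Max): max(4, 37, 44) = 44

44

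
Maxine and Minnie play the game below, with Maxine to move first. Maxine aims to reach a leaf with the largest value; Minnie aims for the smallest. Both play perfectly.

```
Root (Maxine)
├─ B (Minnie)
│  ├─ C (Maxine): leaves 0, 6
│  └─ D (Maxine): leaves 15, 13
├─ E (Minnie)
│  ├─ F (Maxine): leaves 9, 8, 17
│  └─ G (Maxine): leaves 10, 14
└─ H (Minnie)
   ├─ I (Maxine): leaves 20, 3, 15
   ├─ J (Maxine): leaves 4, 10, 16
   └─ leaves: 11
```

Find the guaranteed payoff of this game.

C (Maxine): max(0, 6) = 6
D (Maxine): max(15, 13) = 15
B (Minnie): min(6, 15) = 6
F (Maxine): max(9, 8, 17) = 17
G (Maxine): max(10, 14) = 14
E (Minnie): min(17, 14) = 14
I (Maxine): max(20, 3, 15) = 20
J (Maxine): max(4, 10, 16) = 16
H (Minnie): min(20, 16, 11) = 11
Root (Maxine): max(6, 14, 11) = 14

14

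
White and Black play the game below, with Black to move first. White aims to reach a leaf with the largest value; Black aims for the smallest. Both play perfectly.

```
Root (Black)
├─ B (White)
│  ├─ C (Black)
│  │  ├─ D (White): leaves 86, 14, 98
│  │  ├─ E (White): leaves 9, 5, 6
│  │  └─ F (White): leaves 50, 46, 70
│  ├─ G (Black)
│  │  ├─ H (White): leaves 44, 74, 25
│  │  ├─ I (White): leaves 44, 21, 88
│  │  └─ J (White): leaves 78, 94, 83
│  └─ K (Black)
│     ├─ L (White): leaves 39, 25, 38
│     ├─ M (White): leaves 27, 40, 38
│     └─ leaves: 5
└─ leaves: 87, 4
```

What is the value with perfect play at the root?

D (White): max(86, 14, 98) = 98
E (White): max(9, 5, 6) = 9
F (White): max(50, 46, 70) = 70
C (Black): min(98, 9, 70) = 9
H (White): max(44, 74, 25) = 74
I (White): max(44, 21, 88) = 88
J (White): max(78, 94, 83) = 94
G (Black): min(74, 88, 94) = 74
L (White): max(39, 25, 38) = 39
M (White): max(27, 40, 38) = 40
K (Black): min(39, 40, 5) = 5
B (White): max(9, 74, 5) = 74
Root (Black): min(74, 87, 4) = 4

4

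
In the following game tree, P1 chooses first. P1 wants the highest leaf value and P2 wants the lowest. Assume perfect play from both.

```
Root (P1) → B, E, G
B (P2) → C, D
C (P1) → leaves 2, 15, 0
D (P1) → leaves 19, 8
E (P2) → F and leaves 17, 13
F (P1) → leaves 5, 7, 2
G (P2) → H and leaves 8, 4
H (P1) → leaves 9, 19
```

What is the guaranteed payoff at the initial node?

C (P1): max(2, 15, 0) = 15
D (P1): max(19, 8) = 19
B (P2): min(15, 19) = 15
F (P1): max(5, 7, 2) = 7
E (P2): min(7, 17, 13) = 7
H (P1): max(9, 19) = 19
G (P2): min(19, 8, 4) = 4
Root (P1): max(15, 7, 4) = 15

15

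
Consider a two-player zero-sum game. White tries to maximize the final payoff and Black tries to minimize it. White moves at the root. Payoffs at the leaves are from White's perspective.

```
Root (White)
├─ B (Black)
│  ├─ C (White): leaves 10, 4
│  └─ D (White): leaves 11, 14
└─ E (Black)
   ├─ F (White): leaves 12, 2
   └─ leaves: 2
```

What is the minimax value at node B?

10

C: max(10, 4) = 10
D: max(11, 14) = 14
B: min(10, 14) = 10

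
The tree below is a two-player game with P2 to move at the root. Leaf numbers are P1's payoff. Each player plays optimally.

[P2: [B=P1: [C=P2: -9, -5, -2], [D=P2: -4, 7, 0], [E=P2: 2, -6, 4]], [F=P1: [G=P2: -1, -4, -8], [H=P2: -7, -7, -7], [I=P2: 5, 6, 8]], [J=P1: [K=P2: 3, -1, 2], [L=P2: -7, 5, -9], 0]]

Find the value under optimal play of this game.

-4

C (P2): min(-9, -5, -2) = -9
D (P2): min(-4, 7, 0) = -4
E (P2): min(2, -6, 4) = -6
B (P1): max(-9, -4, -6) = -4
G (P2): min(-1, -4, -8) = -8
H (P2): min(-7, -7, -7) = -7
I (P2): min(5, 6, 8) = 5
F (P1): max(-8, -7, 5) = 5
K (P2): min(3, -1, 2) = -1
L (P2): min(-7, 5, -9) = -9
J (P1): max(-1, -9, 0) = 0
Root (P2): min(-4, 5, 0) = -4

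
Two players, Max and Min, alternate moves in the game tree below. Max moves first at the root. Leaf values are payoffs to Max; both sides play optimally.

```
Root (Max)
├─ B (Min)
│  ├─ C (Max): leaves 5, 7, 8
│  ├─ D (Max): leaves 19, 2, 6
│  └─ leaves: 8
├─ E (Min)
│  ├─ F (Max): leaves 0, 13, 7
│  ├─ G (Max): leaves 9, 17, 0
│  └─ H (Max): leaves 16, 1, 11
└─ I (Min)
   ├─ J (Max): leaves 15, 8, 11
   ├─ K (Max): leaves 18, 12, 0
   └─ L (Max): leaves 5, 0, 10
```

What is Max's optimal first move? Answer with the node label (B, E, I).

C (Max): max(5, 7, 8) = 8
D (Max): max(19, 2, 6) = 19
B (Min): min(8, 19, 8) = 8
F (Max): max(0, 13, 7) = 13
G (Max): max(9, 17, 0) = 17
H (Max): max(16, 1, 11) = 16
E (Min): min(13, 17, 16) = 13
J (Max): max(15, 8, 11) = 15
K (Max): max(18, 12, 0) = 18
L (Max): max(5, 0, 10) = 10
I (Min): min(15, 18, 10) = 10
Root (Max): max(8, 13, 10) = 13
Max picks the child with the highest value: E (value 13).

E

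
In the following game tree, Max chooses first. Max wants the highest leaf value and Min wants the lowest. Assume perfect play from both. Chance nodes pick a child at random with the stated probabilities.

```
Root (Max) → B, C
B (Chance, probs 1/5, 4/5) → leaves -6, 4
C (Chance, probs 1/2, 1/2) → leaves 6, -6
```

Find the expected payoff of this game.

2

B (Chance): 1/5·-6 + 4/5·4 = 2
C (Chance): 1/2·6 + 1/2·-6 = 0
Root (Max): max(2, 0) = 2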